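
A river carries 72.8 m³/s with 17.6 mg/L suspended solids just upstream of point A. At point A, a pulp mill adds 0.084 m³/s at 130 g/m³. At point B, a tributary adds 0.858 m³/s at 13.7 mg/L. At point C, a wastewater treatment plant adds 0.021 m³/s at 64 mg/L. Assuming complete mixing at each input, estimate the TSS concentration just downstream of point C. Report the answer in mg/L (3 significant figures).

17.7 mg/L

After input A: C = (72.8·17.6 + 0.084·130) / 72.88 = 17.73 mg/L.
After input B: C = (72.88·17.73 + 0.858·13.7) / 73.74 = 17.68 mg/L.
After input C: C = (73.74·17.68 + 0.021·64) / 73.76 = 17.7 mg/L.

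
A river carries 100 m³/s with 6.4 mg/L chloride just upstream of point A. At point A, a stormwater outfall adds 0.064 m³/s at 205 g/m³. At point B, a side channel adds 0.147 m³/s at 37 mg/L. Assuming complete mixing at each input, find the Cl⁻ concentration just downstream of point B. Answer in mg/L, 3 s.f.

6.57 mg/L

After input A: C = (100·6.4 + 0.064·205) / 100.1 = 6.527 mg/L.
After input B: C = (100.1·6.527 + 0.147·37) / 100.2 = 6.572 mg/L.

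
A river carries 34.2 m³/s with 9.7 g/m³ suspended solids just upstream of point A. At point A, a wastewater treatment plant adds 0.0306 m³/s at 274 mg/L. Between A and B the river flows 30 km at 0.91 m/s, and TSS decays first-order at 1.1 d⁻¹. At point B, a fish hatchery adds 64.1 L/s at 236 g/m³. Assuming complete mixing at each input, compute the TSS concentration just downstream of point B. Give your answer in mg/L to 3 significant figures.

6.96 mg/L

After input A: C = (34.2·9.7 + 0.0306·274) / 34.23 = 9.936 mg/L.
Over the 30 km reach to input B (t = 3.297e+04 s = 0.3816 d), decay gives C = 9.936·exp(−1.1·0.3816) = 6.53 mg/L.
64.1 L/s = 0.0641 m³/s.
After input B: C = (34.23·6.53 + 0.0641·236) / 34.29 = 6.959 mg/L.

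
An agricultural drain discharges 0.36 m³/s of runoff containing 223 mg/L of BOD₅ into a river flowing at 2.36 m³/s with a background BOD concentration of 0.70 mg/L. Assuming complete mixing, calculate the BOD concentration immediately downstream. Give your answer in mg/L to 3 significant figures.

30.1 mg/L

By mass balance at complete mixing, C = (0.36·223 + 2.36·0.7) / (0.36 + 2.36) = 81.93/2.72 = 30.12 mg/L.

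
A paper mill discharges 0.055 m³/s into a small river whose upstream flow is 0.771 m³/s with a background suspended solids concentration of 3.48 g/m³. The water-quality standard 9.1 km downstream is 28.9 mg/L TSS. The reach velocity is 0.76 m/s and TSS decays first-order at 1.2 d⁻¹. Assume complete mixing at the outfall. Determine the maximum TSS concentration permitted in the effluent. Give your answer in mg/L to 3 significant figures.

464 mg/L

Travel time to the compliance point: t = 9100/0.76 = 1.197e+04 s = 0.1386 d; decay factor exp(−1.2·0.1386) = 0.8468.
So the concentration just after mixing may be at most 28.9/0.8468 = 34.13 mg/L.
Mass balance: 34.13·0.826 = 0.055·Cₑ + 0.771·3.48.
Cₑ = (28.19 − 2.683) / 0.055 = 463.8 mg/L.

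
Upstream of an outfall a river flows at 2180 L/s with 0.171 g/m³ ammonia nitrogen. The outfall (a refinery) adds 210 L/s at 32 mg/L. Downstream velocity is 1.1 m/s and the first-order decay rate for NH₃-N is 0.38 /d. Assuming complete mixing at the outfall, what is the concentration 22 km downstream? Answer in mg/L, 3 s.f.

2.72 mg/L

210 L/s = 0.21 m³/s.
2180 L/s = 2.18 m³/s.
After complete mixing, C₀ = (0.21·32 + 2.18·0.171) / 2.39 = 2.968 mg/L.
Travel time t = 2.2e+04 m / 1.1 m/s = 2e+04 s = 0.2315 d.
C = 2.968·exp(−0.38·0.2315) = 2.968·0.9158 = 2.718 mg/L.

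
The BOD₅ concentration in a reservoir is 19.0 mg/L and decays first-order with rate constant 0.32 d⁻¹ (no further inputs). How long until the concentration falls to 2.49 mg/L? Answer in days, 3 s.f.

6.35 d

t = ln(C₀/C)/k = ln(19.0/2.49)/0.32 = 2.032/0.32 = 6.35 d.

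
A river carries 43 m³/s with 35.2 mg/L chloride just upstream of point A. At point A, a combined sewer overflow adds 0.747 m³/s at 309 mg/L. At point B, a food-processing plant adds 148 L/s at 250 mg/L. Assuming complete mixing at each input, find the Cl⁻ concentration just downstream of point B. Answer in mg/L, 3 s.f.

40.6 mg/L

After input A: C = (43·35.2 + 0.747·309) / 43.75 = 39.88 mg/L.
148 L/s = 0.148 m³/s.
After input B: C = (43.75·39.88 + 0.148·250) / 43.9 = 40.58 mg/L.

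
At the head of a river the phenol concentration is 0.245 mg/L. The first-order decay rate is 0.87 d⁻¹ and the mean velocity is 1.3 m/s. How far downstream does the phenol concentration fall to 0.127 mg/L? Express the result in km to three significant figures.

From C = C₀·e^(−kt), t = ln(C₀/C)/k = ln(0.245/0.127)/0.87 = 0.6571/0.87 = 0.7553 d.
Distance = v·t = 1.3 m/s × 6.525e+04 s = 8.483e+04 m = 84.83 km.

84.8 km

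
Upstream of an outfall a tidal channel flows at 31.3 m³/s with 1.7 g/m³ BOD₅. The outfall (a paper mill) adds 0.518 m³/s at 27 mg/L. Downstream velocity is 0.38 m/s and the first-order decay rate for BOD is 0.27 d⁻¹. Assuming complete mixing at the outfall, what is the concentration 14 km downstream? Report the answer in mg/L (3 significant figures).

After complete mixing, C₀ = (0.518·27 + 31.3·1.7) / 31.82 = 2.112 mg/L.
Travel time t = 1.4e+04 m / 0.38 m/s = 3.684e+04 s = 0.4264 d.
C = 2.112·exp(−0.27·0.4264) = 2.112·0.8912 = 1.882 mg/L.

1.88 mg/L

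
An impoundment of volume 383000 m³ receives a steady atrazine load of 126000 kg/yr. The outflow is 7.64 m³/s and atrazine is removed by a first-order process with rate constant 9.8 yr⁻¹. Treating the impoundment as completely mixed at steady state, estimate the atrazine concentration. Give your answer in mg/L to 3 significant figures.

0.515 mg/L

Outflow Q = 7.64 m³/s × 3.156e+07 s/yr = 2.411e+08 m³/yr.
Steady-state CSTR mass balance: W = Q·C + k·V·C, so C = W/(Q + kV).
Q + kV = 2.411e+08 + 9.8·383000 = 2.449e+08 m³/yr.
C = 126000/2.449e+08 = 0.0005146 kg/m³ = 0.5146 mg/L.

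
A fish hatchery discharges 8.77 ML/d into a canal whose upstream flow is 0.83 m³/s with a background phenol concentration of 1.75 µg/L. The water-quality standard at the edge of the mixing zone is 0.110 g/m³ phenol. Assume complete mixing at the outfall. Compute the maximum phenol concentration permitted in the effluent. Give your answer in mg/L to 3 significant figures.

0.995 mg/L

8.77 ML/d = 0.1015 m³/s.
1.75 µg/L = 0.00175 mg/L.
Mass balance: 0.11·0.9315 = 0.1015·Cₑ + 0.83·0.00175.
Cₑ = (0.1025 − 0.001453) / 0.1015 = 0.9952 mg/L.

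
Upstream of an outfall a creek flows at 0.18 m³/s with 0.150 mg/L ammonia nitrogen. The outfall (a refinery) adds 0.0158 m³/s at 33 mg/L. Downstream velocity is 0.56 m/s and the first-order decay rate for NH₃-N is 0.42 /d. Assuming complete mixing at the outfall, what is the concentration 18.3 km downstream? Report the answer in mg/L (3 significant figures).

2.39 mg/L

After complete mixing, C₀ = (0.0158·33 + 0.18·0.15) / 0.1958 = 2.801 mg/L.
Travel time t = 1.83e+04 m / 0.56 m/s = 3.268e+04 s = 0.3782 d.
C = 2.801·exp(−0.42·0.3782) = 2.801·0.8531 = 2.389 mg/L.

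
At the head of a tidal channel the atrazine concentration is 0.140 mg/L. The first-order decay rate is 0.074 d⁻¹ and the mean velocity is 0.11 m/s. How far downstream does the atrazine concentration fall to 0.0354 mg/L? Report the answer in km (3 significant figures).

From C = C₀·e^(−kt), t = ln(C₀/C)/k = ln(0.140/0.0354)/0.074 = 1.375/0.074 = 18.58 d.
Distance = v·t = 0.11 m/s × 1.605e+06 s = 1.766e+05 m = 176.6 km.

177 km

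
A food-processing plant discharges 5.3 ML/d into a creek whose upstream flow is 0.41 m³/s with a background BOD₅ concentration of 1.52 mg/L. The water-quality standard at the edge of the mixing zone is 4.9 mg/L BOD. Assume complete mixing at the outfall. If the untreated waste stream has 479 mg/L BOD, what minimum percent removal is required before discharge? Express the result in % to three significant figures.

94.3 %

5.3 ML/d = 0.06134 m³/s.
Mass balance: 4.9·0.4713 = 0.06134·Cₑ + 0.41·1.52.
Cₑ = (2.31 − 0.6232) / 0.06134 = 27.49 mg/L.
Required removal = 1 − 27.49/479 = 94.26 %.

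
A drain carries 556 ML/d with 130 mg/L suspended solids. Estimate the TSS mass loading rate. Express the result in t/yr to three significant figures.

556 ML/d = 6.435 m³/s.
Mass flux = Q·C = 6.435 m³/s × 130 g/m³ = 836.6 g/s.
= 836.6 g/s × 31.56 = 2.64e+04 t/yr.

26400 t/yr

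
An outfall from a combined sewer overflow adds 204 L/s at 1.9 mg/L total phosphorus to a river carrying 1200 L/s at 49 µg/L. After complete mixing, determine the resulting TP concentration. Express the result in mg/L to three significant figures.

0.318 mg/L

204 L/s = 0.204 m³/s.
1200 L/s = 1.2 m³/s.
49 µg/L = 0.049 mg/L.
Conservation of mass across the mixing zone: C = (0.204·1.9 + 1.2·0.049) / (0.204 + 1.2) = 0.4464/1.404 = 0.3179 mg/L.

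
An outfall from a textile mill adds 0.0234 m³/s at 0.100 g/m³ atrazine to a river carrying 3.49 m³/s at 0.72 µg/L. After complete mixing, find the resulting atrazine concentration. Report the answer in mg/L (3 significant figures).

0.72 µg/L = 0.00072 mg/L.
By mass balance at complete mixing, C = (0.0234·0.1 + 3.49·0.00072) / (0.0234 + 3.49) = 0.004853/3.513 = 0.001381 mg/L.

0.00138 mg/L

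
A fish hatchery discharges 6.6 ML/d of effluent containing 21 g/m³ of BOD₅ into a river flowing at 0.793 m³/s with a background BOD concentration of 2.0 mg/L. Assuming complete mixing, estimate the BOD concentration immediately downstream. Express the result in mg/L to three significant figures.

6.6 ML/d = 0.07639 m³/s.
By mass balance at complete mixing, C = (0.07639·21 + 0.793·2) / (0.07639 + 0.793) = 3.19/0.8694 = 3.669 mg/L.

3.67 mg/L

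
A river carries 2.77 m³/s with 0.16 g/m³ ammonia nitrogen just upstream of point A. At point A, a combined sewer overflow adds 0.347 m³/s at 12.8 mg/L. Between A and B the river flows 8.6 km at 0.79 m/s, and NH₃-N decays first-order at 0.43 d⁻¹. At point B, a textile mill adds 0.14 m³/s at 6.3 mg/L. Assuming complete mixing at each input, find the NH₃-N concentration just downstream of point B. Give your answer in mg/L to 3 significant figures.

After input A: C = (2.77·0.16 + 0.347·12.8) / 3.117 = 1.567 mg/L.
Over the 8.6 km reach to input B (t = 1.089e+04 s = 0.126 d), decay gives C = 1.567·exp(−0.43·0.126) = 1.485 mg/L.
After input B: C = (3.117·1.485 + 0.14·6.3) / 3.257 = 1.691 mg/L.

1.69 mg/L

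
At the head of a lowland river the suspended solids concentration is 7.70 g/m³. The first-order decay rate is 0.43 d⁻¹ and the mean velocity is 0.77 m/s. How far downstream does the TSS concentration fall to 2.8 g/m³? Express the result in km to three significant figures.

157 km

From C = C₀·e^(−kt), t = ln(C₀/C)/k = ln(7.70/2.8)/0.43 = 1.012/0.43 = 2.353 d.
Distance = v·t = 0.77 m/s × 2.033e+05 s = 1.565e+05 m = 156.5 km.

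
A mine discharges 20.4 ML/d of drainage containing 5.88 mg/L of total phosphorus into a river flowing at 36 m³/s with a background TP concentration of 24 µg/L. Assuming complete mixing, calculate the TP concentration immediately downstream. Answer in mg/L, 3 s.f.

20.4 ML/d = 0.2361 m³/s.
24 µg/L = 0.024 mg/L.
Flow-weighted mixing gives C = (0.2361·5.88 + 36·0.024) / (0.2361 + 36) = 2.252/36.24 = 0.06216 mg/L.

0.0622 mg/L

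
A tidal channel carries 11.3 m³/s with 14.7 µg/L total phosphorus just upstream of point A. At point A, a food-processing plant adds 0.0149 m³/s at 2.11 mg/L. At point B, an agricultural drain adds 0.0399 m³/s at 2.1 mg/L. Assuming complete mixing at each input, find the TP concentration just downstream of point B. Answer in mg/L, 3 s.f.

14.7 µg/L = 0.0147 mg/L.
After input A: C = (11.3·0.0147 + 0.0149·2.11) / 11.31 = 0.01746 mg/L.
After input B: C = (11.31·0.01746 + 0.0399·2.1) / 11.35 = 0.02478 mg/L.

0.0248 mg/L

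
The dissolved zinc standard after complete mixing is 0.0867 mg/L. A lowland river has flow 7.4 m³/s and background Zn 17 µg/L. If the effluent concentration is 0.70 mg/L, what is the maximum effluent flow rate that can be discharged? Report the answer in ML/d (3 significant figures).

17 µg/L = 0.017 mg/L.
Mass balance at complete mixing: C_std·(Q_w + Q_r) = Q_w·C_e + Q_r·C_b.
Rearranging, Q_w = Q_r·(C_std − C_b)/(C_e − C_std) = 7.4·(0.0867 − 0.017) / (0.7 − 0.0867) = 0.841 m³/s.
= 72.66 ML/d.

72.7 ML/d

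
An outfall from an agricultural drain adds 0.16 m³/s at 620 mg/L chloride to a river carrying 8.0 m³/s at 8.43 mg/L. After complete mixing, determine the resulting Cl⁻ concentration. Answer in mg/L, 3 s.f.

By mass balance at complete mixing, C = (0.16·620 + 8·8.43) / (0.16 + 8) = 166.6/8.16 = 20.42 mg/L.

20.4 mg/L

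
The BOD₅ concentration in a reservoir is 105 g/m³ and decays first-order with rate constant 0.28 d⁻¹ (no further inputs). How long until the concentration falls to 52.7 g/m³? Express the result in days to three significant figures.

t = ln(C₀/C)/k = ln(105/52.7)/0.28 = 0.6893/0.28 = 2.462 d.

2.46 d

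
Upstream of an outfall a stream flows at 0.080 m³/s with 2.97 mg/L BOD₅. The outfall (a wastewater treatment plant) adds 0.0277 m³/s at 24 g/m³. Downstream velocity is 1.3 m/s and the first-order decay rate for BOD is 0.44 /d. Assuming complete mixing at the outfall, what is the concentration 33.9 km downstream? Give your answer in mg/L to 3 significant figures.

After complete mixing, C₀ = (0.0277·24 + 0.08·2.97) / 0.1077 = 8.379 mg/L.
Travel time t = 3.39e+04 m / 1.3 m/s = 2.608e+04 s = 0.3018 d.
C = 8.379·exp(−0.44·0.3018) = 8.379·0.8756 = 7.337 mg/L.

7.34 mg/L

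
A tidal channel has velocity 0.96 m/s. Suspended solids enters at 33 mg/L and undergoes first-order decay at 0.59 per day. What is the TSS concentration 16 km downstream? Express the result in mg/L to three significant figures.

29.5 mg/L

Travel time t = 16 km / 0.96 m/s = 1.6e+04/0.96 = 1.667e+04 s = 0.1929 d.
First-order decay: C = 33·exp(−0.59·0.1929) = 33·0.8924 = 29.45 mg/L.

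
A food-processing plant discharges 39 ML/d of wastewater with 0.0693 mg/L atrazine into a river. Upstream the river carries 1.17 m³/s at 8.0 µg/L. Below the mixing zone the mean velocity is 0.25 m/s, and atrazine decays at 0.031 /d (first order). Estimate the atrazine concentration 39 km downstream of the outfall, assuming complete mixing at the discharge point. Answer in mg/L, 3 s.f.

39 ML/d = 0.4514 m³/s.
8.0 µg/L = 0.008 mg/L.
After complete mixing, C₀ = (0.4514·0.0693 + 1.17·0.008) / 1.621 = 0.02507 mg/L.
Travel time t = 3.9e+04 m / 0.25 m/s = 1.56e+05 s = 1.806 d.
C = 0.02507·exp(−0.031·1.806) = 0.02507·0.9456 = 0.0237 mg/L.

0.0237 mg/L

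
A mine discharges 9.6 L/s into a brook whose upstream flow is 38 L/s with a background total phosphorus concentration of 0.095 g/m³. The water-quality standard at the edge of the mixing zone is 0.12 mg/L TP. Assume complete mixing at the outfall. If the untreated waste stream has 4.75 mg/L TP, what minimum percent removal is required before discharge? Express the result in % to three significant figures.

9.6 L/s = 0.0096 m³/s.
38 L/s = 0.038 m³/s.
Mass balance: 0.12·0.0476 = 0.0096·Cₑ + 0.038·0.095.
Cₑ = (0.005712 − 0.00361) / 0.0096 = 0.219 mg/L.
Required removal = 1 − 0.219/4.75 = 95.39 %.

95.4 %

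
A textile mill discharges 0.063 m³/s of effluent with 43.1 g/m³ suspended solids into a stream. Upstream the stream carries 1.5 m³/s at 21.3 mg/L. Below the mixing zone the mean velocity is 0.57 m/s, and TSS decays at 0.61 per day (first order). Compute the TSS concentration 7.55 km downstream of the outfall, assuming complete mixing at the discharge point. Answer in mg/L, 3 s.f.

After complete mixing, C₀ = (0.063·43.1 + 1.5·21.3) / 1.563 = 22.18 mg/L.
Travel time t = 7550 m / 0.57 m/s = 1.325e+04 s = 0.1533 d.
C = 22.18·exp(−0.61·0.1533) = 22.18·0.9107 = 20.2 mg/L.

20.2 mg/L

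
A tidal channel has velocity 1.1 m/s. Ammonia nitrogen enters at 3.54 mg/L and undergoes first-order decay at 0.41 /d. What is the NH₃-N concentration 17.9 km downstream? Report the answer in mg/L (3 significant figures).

3.28 mg/L

Travel time t = 17.9 km / 1.1 m/s = 1.79e+04/1.1 = 1.627e+04 s = 0.1883 d.
First-order decay: C = 3.54·exp(−0.41·0.1883) = 3.54·0.9257 = 3.277 mg/L.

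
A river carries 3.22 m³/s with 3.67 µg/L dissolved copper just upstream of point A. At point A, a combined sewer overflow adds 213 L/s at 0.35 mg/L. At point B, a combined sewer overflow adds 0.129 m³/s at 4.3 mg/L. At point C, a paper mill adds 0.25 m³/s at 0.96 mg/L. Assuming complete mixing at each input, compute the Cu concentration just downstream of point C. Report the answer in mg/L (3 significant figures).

3.67 µg/L = 0.00367 mg/L.
213 L/s = 0.213 m³/s.
After input A: C = (3.22·0.00367 + 0.213·0.35) / 3.433 = 0.02516 mg/L.
After input B: C = (3.433·0.02516 + 0.129·4.3) / 3.562 = 0.18 mg/L.
After input C: C = (3.562·0.18 + 0.25·0.96) / 3.812 = 0.2311 mg/L.

0.231 mg/L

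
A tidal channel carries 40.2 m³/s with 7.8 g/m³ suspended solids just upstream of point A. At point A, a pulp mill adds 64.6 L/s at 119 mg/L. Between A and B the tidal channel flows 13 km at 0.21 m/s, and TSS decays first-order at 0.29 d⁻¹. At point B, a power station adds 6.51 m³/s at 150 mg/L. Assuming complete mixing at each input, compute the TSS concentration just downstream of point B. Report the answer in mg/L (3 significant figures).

64.6 L/s = 0.0646 m³/s.
After input A: C = (40.2·7.8 + 0.0646·119) / 40.26 = 7.978 mg/L.
Over the 13 km reach to input B (t = 6.19e+04 s = 0.7165 d), decay gives C = 7.978·exp(−0.29·0.7165) = 6.482 mg/L.
After input B: C = (40.26·6.482 + 6.51·150) / 46.77 = 26.46 mg/L.

26.5 mg/L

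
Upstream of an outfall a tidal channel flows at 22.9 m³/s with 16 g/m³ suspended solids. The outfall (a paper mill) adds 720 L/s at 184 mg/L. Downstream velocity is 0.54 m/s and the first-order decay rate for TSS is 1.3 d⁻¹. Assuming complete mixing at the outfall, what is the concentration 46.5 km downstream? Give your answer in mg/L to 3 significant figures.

720 L/s = 0.72 m³/s.
After complete mixing, C₀ = (0.72·184 + 22.9·16) / 23.62 = 21.12 mg/L.
Travel time t = 4.65e+04 m / 0.54 m/s = 8.611e+04 s = 0.9967 d.
C = 21.12·exp(−1.3·0.9967) = 21.12·0.2737 = 5.781 mg/L.

5.78 mg/L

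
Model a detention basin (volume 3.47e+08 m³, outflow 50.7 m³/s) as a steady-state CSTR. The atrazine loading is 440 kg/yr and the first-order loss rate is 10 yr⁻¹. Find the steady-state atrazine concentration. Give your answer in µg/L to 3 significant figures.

Outflow Q = 50.7 m³/s × 3.156e+07 s/yr = 1.6e+09 m³/yr.
Steady-state CSTR mass balance: W = Q·C + k·V·C, so C = W/(Q + kV).
Q + kV = 1.6e+09 + 10·3.47e+08 = 5.07e+09 m³/yr.
C = 440/5.07e+09 = 8.679e-08 kg/m³ = 8.679e-05 mg/L = 0.08679 µg/L.

0.0868 µg/L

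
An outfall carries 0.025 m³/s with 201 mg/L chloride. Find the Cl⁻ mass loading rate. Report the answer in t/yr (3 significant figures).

Mass flux = Q·C = 0.025 m³/s × 201 g/m³ = 5.025 g/s.
= 5.025 g/s × 31.56 = 158.6 t/yr.

159 t/yr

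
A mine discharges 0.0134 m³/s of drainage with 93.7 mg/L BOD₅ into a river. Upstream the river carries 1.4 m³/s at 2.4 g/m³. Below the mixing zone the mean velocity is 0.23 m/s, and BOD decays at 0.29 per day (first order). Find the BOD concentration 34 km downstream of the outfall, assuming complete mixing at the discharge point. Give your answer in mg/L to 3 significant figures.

After complete mixing, C₀ = (0.0134·93.7 + 1.4·2.4) / 1.413 = 3.266 mg/L.
Travel time t = 3.4e+04 m / 0.23 m/s = 1.478e+05 s = 1.711 d.
C = 3.266·exp(−0.29·1.711) = 3.266·0.6089 = 1.988 mg/L.

1.99 mg/L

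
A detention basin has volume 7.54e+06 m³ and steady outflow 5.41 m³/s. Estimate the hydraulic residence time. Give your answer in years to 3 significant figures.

0.0442 yr

Q = 5.41 m³/s × 3.156e+07 s/yr = 1.707e+08 m³/yr.
Hydraulic residence time τ = V/Q = 7.54e+06/1.707e+08 = 0.04416 yr.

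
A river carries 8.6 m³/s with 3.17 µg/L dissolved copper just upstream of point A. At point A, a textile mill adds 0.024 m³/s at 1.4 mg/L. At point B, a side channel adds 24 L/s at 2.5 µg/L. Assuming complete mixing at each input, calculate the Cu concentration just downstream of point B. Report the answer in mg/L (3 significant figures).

3.17 µg/L = 0.00317 mg/L.
After input A: C = (8.6·0.00317 + 0.024·1.4) / 8.624 = 0.007057 mg/L.
24 L/s = 0.024 m³/s.
2.5 µg/L = 0.0025 mg/L.
After input B: C = (8.624·0.007057 + 0.024·0.0025) / 8.648 = 0.007045 mg/L.

0.00704 mg/L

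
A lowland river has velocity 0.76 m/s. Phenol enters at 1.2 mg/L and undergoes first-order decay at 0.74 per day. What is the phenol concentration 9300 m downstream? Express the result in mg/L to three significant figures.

1.08 mg/L

Travel time t = 9300 m / 0.76 m/s = 9300/0.76 = 1.224e+04 s = 0.1416 d.
First-order decay: C = 1.2·exp(−0.74·0.1416) = 1.2·0.9005 = 1.081 mg/L.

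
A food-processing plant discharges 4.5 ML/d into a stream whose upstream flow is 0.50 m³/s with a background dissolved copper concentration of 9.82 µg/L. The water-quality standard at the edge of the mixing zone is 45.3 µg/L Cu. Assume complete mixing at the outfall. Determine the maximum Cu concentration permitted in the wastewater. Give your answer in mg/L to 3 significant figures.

4.5 ML/d = 0.05208 m³/s.
9.82 µg/L = 0.00982 mg/L.
45.3 µg/L = 0.0453 mg/L.
Mass balance: 0.0453·0.5521 = 0.05208·Cₑ + 0.5·0.00982.
Cₑ = (0.02501 − 0.00491) / 0.05208 = 0.3859 mg/L.

0.386 mg/L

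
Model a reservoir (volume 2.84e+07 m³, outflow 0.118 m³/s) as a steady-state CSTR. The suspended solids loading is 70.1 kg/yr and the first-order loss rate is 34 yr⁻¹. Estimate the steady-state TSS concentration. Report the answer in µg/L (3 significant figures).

0.0723 µg/L

Outflow Q = 0.118 m³/s × 3.156e+07 s/yr = 3.724e+06 m³/yr.
Steady-state CSTR mass balance: W = Q·C + k·V·C, so C = W/(Q + kV).
Q + kV = 3.724e+06 + 34·2.84e+07 = 9.693e+08 m³/yr.
C = 70.1/9.693e+08 = 7.232e-08 kg/m³ = 7.232e-05 mg/L = 0.07232 µg/L.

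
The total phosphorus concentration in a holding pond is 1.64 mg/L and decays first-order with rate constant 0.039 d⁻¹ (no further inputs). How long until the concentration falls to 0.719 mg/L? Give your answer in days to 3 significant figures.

21.1 d

t = ln(C₀/C)/k = ln(1.64/0.719)/0.039 = 0.8246/0.039 = 21.14 d.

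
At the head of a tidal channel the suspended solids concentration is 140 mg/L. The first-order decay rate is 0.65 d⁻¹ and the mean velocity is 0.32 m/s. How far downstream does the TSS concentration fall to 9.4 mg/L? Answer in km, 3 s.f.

115 km

From C = C₀·e^(−kt), t = ln(C₀/C)/k = ln(140/9.4)/0.65 = 2.701/0.65 = 4.155 d.
Distance = v·t = 0.32 m/s × 3.59e+05 s = 1.149e+05 m = 114.9 km.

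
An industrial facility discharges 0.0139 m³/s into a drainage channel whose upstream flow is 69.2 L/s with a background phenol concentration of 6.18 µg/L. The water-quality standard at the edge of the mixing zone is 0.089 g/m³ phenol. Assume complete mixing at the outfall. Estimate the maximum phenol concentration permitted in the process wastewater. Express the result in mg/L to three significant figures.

0.501 mg/L

69.2 L/s = 0.0692 m³/s.
6.18 µg/L = 0.00618 mg/L.
Mass balance: 0.089·0.0831 = 0.0139·Cₑ + 0.0692·0.00618.
Cₑ = (0.007396 − 0.0004277) / 0.0139 = 0.5013 mg/L.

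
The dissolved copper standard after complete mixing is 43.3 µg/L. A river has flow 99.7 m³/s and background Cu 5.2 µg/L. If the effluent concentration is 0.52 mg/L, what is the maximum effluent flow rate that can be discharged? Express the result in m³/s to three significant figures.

7.97 m³/s

5.2 µg/L = 0.0052 mg/L.
43.3 µg/L = 0.0433 mg/L.
Mass balance at complete mixing: C_std·(Q_w + Q_r) = Q_w·C_e + Q_r·C_b.
Rearranging, Q_w = Q_r·(C_std − C_b)/(C_e − C_std) = 99.7·(0.0433 − 0.0052) / (0.52 − 0.0433) = 7.968 m³/s.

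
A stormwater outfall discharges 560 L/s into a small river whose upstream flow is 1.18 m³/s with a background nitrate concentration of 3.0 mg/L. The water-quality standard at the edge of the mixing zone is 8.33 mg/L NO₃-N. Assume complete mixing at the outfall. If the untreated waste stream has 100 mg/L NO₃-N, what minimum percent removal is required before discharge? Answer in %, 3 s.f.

560 L/s = 0.56 m³/s.
Mass balance: 8.33·1.74 = 0.56·Cₑ + 1.18·3.
Cₑ = (14.49 − 3.54) / 0.56 = 19.56 mg/L.
Required removal = 1 − 19.56/100 = 80.44 %.

80.4 %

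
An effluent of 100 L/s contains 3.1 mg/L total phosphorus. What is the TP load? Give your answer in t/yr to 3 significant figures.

100 L/s = 0.1 m³/s.
Mass flux = Q·C = 0.1 m³/s × 3.1 g/m³ = 0.31 g/s.
= 0.31 g/s × 31.56 = 9.783 t/yr.

9.78 t/yr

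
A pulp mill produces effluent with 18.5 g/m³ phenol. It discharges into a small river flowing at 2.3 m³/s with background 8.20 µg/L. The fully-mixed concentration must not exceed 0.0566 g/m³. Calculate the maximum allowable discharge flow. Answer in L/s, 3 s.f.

6.04 L/s

8.20 µg/L = 0.0082 mg/L.
Mass balance at complete mixing: C_std·(Q_w + Q_r) = Q_w·C_e + Q_r·C_b.
Rearranging, Q_w = Q_r·(C_std − C_b)/(C_e − C_std) = 2.3·(0.0566 − 0.0082) / (18.5 − 0.0566) = 0.006036 m³/s.
= 6.036 L/s.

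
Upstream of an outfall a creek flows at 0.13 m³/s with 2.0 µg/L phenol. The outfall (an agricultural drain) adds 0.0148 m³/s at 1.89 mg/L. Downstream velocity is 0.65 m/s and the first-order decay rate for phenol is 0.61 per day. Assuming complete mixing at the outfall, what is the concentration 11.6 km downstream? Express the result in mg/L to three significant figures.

0.172 mg/L

2.0 µg/L = 0.002 mg/L.
After complete mixing, C₀ = (0.0148·1.89 + 0.13·0.002) / 0.1448 = 0.195 mg/L.
Travel time t = 1.16e+04 m / 0.65 m/s = 1.785e+04 s = 0.2066 d.
C = 0.195·exp(−0.61·0.2066) = 0.195·0.8816 = 0.1719 mg/L.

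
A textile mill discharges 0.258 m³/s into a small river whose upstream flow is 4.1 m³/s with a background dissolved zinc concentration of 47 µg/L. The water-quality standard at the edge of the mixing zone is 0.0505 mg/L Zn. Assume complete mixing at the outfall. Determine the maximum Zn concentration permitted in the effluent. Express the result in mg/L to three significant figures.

47 µg/L = 0.047 mg/L.
Mass balance: 0.0505·4.358 = 0.258·Cₑ + 4.1·0.047.
Cₑ = (0.2201 − 0.1927) / 0.258 = 0.1061 mg/L.

0.106 mg/L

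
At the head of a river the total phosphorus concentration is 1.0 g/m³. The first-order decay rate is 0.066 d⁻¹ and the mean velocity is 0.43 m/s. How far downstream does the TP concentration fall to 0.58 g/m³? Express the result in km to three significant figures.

307 km

From C = C₀·e^(−kt), t = ln(C₀/C)/k = ln(1.0/0.58)/0.066 = 0.5447/0.066 = 8.253 d.
Distance = v·t = 0.43 m/s × 7.131e+05 s = 3.066e+05 m = 306.6 km.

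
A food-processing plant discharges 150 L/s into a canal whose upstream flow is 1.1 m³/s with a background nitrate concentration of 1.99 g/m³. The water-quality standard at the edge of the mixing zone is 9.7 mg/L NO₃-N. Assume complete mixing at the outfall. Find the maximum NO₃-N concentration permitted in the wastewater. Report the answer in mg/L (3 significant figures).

66.2 mg/L

150 L/s = 0.15 m³/s.
Mass balance: 9.7·1.25 = 0.15·Cₑ + 1.1·1.99.
Cₑ = (12.12 − 2.189) / 0.15 = 66.24 mg/L.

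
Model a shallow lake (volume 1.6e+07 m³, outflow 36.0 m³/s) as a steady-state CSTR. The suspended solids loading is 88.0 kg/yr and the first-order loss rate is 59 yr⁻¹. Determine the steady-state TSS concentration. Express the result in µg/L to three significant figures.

Outflow Q = 36.0 m³/s × 3.156e+07 s/yr = 1.136e+09 m³/yr.
Steady-state CSTR mass balance: W = Q·C + k·V·C, so C = W/(Q + kV).
Q + kV = 1.136e+09 + 59·1.6e+07 = 2.08e+09 m³/yr.
C = 88.0/2.08e+09 = 4.231e-08 kg/m³ = 4.231e-05 mg/L = 0.04231 µg/L.

0.0423 µg/L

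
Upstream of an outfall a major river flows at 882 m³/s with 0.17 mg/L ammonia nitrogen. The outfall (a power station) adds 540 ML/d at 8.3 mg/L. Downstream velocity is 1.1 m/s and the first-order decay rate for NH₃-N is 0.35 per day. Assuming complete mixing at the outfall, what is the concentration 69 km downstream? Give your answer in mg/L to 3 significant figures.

540 ML/d = 6.25 m³/s.
After complete mixing, C₀ = (6.25·8.3 + 882·0.17) / 888.2 = 0.2272 mg/L.
Travel time t = 6.9e+04 m / 1.1 m/s = 6.273e+04 s = 0.726 d.
C = 0.2272·exp(−0.35·0.726) = 0.2272·0.7756 = 0.1762 mg/L.

0.176 mg/L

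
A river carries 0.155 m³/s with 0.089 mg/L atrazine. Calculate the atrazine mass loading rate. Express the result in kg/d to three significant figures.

Mass flux = Q·C = 0.155 m³/s × 0.089 g/m³ = 0.01379 g/s.
= 0.01379 g/s × 86.4 = 1.192 kg/d.

1.19 kg/d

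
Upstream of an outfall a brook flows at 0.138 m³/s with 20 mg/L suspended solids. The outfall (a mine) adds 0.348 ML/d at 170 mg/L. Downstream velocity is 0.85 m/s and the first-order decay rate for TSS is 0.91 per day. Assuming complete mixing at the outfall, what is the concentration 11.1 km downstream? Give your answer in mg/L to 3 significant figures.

0.348 ML/d = 0.004028 m³/s.
After complete mixing, C₀ = (0.004028·170 + 0.138·20) / 0.142 = 24.25 mg/L.
Travel time t = 1.11e+04 m / 0.85 m/s = 1.306e+04 s = 0.1511 d.
C = 24.25·exp(−0.91·0.1511) = 24.25·0.8715 = 21.14 mg/L.

21.1 mg/L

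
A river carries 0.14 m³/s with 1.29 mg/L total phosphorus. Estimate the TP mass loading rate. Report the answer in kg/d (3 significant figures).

Mass flux = Q·C = 0.14 m³/s × 1.29 g/m³ = 0.1806 g/s.
= 0.1806 g/s × 86.4 = 15.6 kg/d.

15.6 kg/d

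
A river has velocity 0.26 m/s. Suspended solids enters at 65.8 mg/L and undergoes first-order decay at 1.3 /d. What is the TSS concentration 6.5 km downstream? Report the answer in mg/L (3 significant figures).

45.2 mg/L

Travel time t = 6.5 km / 0.26 m/s = 6500/0.26 = 2.5e+04 s = 0.2894 d.
First-order decay: C = 65.8·exp(−1.3·0.2894) = 65.8·0.6865 = 45.17 mg/L.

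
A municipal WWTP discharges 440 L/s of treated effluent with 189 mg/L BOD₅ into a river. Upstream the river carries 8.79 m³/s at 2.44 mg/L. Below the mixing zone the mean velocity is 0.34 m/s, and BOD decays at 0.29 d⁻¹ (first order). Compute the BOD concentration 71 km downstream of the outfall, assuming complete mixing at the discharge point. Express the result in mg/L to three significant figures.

5.62 mg/L

440 L/s = 0.44 m³/s.
After complete mixing, C₀ = (0.44·189 + 8.79·2.44) / 9.23 = 11.33 mg/L.
Travel time t = 7.1e+04 m / 0.34 m/s = 2.088e+05 s = 2.417 d.
C = 11.33·exp(−0.29·2.417) = 11.33·0.4961 = 5.623 mg/L.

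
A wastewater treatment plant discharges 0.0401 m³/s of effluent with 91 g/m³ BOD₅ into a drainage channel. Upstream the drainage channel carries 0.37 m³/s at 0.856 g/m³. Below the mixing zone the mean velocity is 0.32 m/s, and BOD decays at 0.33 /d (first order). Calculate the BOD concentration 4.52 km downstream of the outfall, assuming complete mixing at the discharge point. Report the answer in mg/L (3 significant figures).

After complete mixing, C₀ = (0.0401·91 + 0.37·0.856) / 0.4101 = 9.67 mg/L.
Travel time t = 4520 m / 0.32 m/s = 1.412e+04 s = 0.1635 d.
C = 9.67·exp(−0.33·0.1635) = 9.67·0.9475 = 9.162 mg/L.

9.16 mg/L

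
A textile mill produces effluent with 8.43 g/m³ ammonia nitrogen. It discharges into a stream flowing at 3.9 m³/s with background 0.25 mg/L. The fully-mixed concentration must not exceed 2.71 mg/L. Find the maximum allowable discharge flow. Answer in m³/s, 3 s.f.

Mass balance at complete mixing: C_std·(Q_w + Q_r) = Q_w·C_e + Q_r·C_b.
Rearranging, Q_w = Q_r·(C_std − C_b)/(C_e − C_std) = 3.9·(2.71 − 0.25) / (8.43 − 2.71) = 1.677 m³/s.

1.68 m³/s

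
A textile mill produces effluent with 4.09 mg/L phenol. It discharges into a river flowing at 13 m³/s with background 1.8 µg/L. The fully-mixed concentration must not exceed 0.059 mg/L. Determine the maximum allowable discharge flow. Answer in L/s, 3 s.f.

1.8 µg/L = 0.0018 mg/L.
Mass balance at complete mixing: C_std·(Q_w + Q_r) = Q_w·C_e + Q_r·C_b.
Rearranging, Q_w = Q_r·(C_std − C_b)/(C_e − C_std) = 13·(0.059 − 0.0018) / (4.09 − 0.059) = 0.1845 m³/s.
= 184.5 L/s.

184 L/s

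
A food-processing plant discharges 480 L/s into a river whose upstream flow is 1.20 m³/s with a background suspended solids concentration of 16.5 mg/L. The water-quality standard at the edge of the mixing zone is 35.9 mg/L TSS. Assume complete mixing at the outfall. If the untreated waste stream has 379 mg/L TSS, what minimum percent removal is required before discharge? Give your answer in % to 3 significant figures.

480 L/s = 0.48 m³/s.
Mass balance: 35.9·1.68 = 0.48·Cₑ + 1.2·16.5.
Cₑ = (60.31 − 19.8) / 0.48 = 84.4 mg/L.
Required removal = 1 − 84.4/379 = 77.73 %.

77.7 %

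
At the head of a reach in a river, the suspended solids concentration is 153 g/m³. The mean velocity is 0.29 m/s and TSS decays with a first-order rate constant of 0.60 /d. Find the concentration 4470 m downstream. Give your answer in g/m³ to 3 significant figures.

137 g/m³

Travel time t = 4470 m / 0.29 m/s = 4470/0.29 = 1.541e+04 s = 0.1784 d.
First-order decay: C = 153·exp(−0.60·0.1784) = 153·0.8985 = 137.5 g/m³.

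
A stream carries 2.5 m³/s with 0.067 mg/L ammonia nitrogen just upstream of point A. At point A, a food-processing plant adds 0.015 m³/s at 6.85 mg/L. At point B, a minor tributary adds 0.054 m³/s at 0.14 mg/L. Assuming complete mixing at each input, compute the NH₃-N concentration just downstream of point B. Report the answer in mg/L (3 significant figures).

After input A: C = (2.5·0.067 + 0.015·6.85) / 2.515 = 0.1075 mg/L.
After input B: C = (2.515·0.1075 + 0.054·0.14) / 2.569 = 0.1081 mg/L.

0.108 mg/L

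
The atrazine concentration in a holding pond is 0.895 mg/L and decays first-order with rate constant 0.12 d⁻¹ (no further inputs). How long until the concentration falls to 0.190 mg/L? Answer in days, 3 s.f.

12.9 d

t = ln(C₀/C)/k = ln(0.895/0.190)/0.12 = 1.55/0.12 = 12.91 d.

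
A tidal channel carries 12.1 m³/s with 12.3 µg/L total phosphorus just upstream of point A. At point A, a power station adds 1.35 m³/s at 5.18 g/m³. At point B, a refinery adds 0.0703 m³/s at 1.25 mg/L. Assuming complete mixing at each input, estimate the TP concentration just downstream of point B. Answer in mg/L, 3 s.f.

12.3 µg/L = 0.0123 mg/L.
After input A: C = (12.1·0.0123 + 1.35·5.18) / 13.45 = 0.531 mg/L.
After input B: C = (13.45·0.531 + 0.0703·1.25) / 13.52 = 0.5347 mg/L.

0.535 mg/L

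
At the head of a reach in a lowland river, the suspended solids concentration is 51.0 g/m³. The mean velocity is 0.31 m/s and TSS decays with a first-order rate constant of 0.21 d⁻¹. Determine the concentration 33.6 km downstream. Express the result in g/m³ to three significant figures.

39.2 g/m³

Travel time t = 33.6 km / 0.31 m/s = 3.36e+04/0.31 = 1.084e+05 s = 1.254 d.
First-order decay: C = 51.0·exp(−0.21·1.254) = 51.0·0.7684 = 39.19 g/m³.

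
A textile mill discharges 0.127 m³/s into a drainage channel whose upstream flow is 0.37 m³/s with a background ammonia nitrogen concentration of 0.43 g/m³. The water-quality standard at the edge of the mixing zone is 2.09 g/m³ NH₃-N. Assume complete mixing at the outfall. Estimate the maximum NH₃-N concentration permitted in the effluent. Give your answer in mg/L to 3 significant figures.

Mass balance: 2.09·0.497 = 0.127·Cₑ + 0.37·0.43.
Cₑ = (1.039 − 0.1591) / 0.127 = 6.926 mg/L.

6.93 mg/L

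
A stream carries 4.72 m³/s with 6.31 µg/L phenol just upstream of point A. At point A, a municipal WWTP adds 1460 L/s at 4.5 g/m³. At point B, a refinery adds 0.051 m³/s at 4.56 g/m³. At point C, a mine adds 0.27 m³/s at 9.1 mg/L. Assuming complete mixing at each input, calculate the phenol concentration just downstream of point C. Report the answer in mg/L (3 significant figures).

1.43 mg/L

6.31 µg/L = 0.00631 mg/L.
1460 L/s = 1.46 m³/s.
After input A: C = (4.72·0.00631 + 1.46·4.5) / 6.18 = 1.068 mg/L.
After input B: C = (6.18·1.068 + 0.051·4.56) / 6.231 = 1.097 mg/L.
After input C: C = (6.231·1.097 + 0.27·9.1) / 6.501 = 1.429 mg/L.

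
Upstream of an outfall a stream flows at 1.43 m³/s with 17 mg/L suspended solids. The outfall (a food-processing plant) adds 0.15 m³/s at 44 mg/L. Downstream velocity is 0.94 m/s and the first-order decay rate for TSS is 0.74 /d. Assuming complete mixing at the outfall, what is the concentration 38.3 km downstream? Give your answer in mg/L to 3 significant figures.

13.8 mg/L

After complete mixing, C₀ = (0.15·44 + 1.43·17) / 1.58 = 19.56 mg/L.
Travel time t = 3.83e+04 m / 0.94 m/s = 4.074e+04 s = 0.4716 d.
C = 19.56·exp(−0.74·0.4716) = 19.56·0.7054 = 13.8 mg/L.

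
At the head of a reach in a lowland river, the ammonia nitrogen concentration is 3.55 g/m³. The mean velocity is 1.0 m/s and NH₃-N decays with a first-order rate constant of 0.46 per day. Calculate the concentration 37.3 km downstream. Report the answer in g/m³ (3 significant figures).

2.91 g/m³

Travel time t = 37.3 km / 1.0 m/s = 3.73e+04/1.0 = 3.73e+04 s = 0.4317 d.
First-order decay: C = 3.55·exp(−0.46·0.4317) = 3.55·0.8199 = 2.911 g/m³.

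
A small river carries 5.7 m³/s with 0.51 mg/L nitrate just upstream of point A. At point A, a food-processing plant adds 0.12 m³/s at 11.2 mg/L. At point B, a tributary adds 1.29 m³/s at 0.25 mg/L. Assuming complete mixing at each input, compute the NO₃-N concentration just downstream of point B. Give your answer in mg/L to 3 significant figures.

After input A: C = (5.7·0.51 + 0.12·11.2) / 5.82 = 0.7304 mg/L.
After input B: C = (5.82·0.7304 + 1.29·0.25) / 7.11 = 0.6432 mg/L.

0.643 mg/L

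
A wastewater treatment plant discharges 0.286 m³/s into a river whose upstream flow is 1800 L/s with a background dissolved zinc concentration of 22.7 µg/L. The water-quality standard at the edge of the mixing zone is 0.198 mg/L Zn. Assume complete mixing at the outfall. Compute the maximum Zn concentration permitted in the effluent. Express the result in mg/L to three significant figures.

1.30 mg/L

1800 L/s = 1.8 m³/s.
22.7 µg/L = 0.0227 mg/L.
Mass balance: 0.198·2.086 = 0.286·Cₑ + 1.8·0.0227.
Cₑ = (0.413 − 0.04086) / 0.286 = 1.301 mg/L.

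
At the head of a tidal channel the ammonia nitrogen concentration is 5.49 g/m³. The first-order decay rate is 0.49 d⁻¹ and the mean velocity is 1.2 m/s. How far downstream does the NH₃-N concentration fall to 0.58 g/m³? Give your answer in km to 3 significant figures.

From C = C₀·e^(−kt), t = ln(C₀/C)/k = ln(5.49/0.58)/0.49 = 2.248/0.49 = 4.587 d.
Distance = v·t = 1.2 m/s × 3.963e+05 s = 4.756e+05 m = 475.6 km.

476 km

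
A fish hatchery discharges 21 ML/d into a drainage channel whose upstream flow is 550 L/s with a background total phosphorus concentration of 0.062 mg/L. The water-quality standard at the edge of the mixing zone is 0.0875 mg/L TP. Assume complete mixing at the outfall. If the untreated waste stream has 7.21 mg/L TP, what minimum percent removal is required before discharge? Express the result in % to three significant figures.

21 ML/d = 0.2431 m³/s.
550 L/s = 0.55 m³/s.
Mass balance: 0.0875·0.7931 = 0.2431·Cₑ + 0.55·0.062.
Cₑ = (0.06939 − 0.0341) / 0.2431 = 0.1452 mg/L.
Required removal = 1 − 0.1452/7.21 = 97.99 %.

98.0 %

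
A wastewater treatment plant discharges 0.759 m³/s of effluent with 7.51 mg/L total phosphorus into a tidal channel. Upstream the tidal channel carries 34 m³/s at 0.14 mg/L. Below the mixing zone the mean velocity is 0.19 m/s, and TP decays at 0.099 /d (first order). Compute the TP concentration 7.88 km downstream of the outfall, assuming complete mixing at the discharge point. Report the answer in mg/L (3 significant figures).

After complete mixing, C₀ = (0.759·7.51 + 34·0.14) / 34.76 = 0.3009 mg/L.
Travel time t = 7880 m / 0.19 m/s = 4.147e+04 s = 0.48 d.
C = 0.3009·exp(−0.099·0.48) = 0.3009·0.9536 = 0.287 mg/L.

0.287 mg/L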